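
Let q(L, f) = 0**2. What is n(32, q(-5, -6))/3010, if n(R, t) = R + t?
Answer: 16/1505 ≈ 0.010631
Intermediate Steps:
q(L, f) = 0
n(32, q(-5, -6))/3010 = (32 + 0)/3010 = 32*(1/3010) = 16/1505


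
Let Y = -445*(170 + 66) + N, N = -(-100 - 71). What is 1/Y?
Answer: -1/104849 ≈ -9.5375e-6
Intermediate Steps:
N = 171 (N = -1*(-171) = 171)
Y = -104849 (Y = -445*(170 + 66) + 171 = -445*236 + 171 = -105020 + 171 = -104849)
1/Y = 1/(-104849) = -1/104849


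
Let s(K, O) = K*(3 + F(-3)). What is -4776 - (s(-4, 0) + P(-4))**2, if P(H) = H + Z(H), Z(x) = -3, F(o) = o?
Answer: -4825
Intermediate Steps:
P(H) = -3 + H (P(H) = H - 3 = -3 + H)
s(K, O) = 0 (s(K, O) = K*(3 - 3) = K*0 = 0)
-4776 - (s(-4, 0) + P(-4))**2 = -4776 - (0 + (-3 - 4))**2 = -4776 - (0 - 7)**2 = -4776 - 1*(-7)**2 = -4776 - 1*49 = -4776 - 49 = -4825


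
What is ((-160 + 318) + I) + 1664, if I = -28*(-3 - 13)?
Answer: 2270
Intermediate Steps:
I = 448 (I = -28*(-16) = 448)
((-160 + 318) + I) + 1664 = ((-160 + 318) + 448) + 1664 = (158 + 448) + 1664 = 606 + 1664 = 2270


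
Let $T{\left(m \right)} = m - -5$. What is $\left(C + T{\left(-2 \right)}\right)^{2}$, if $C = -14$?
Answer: $121$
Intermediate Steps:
$T{\left(m \right)} = 5 + m$ ($T{\left(m \right)} = m + 5 = 5 + m$)
$\left(C + T{\left(-2 \right)}\right)^{2} = \left(-14 + \left(5 - 2\right)\right)^{2} = \left(-14 + 3\right)^{2} = \left(-11\right)^{2} = 121$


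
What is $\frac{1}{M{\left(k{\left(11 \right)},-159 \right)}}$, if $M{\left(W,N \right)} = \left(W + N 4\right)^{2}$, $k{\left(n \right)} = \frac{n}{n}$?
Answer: $\frac{1}{403225} \approx 2.48 \cdot 10^{-6}$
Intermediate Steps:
$k{\left(n \right)} = 1$
$M{\left(W,N \right)} = \left(W + 4 N\right)^{2}$
$\frac{1}{M{\left(k{\left(11 \right)},-159 \right)}} = \frac{1}{\left(1 + 4 \left(-159\right)\right)^{2}} = \frac{1}{\left(1 - 636\right)^{2}} = \frac{1}{\left(-635\right)^{2}} = \frac{1}{403225}$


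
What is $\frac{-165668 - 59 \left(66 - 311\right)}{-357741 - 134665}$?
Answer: $\frac{151213}{492406} \approx 0.30709$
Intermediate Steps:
$\frac{-165668 - 59 \left(66 - 311\right)}{-357741 - 134665} = \frac{-165668 - -14455}{-492406} = \left(-165668 + 14455\right) \left(- \frac{1}{492406}\right) = \left(-151213\right) \left(- \frac{1}{492406}\right) = \frac{151213}{492406}$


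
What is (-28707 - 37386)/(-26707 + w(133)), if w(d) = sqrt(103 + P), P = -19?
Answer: 1765145751/713263765 + 132186*sqrt(21)/713263765 ≈ 2.4756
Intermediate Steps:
w(d) = 2*sqrt(21) (w(d) = sqrt(103 - 19) = sqrt(84) = 2*sqrt(21))
(-28707 - 37386)/(-26707 + w(133)) = (-28707 - 37386)/(-26707 + 2*sqrt(21)) = -66093/(-26707 + 2*sqrt(21))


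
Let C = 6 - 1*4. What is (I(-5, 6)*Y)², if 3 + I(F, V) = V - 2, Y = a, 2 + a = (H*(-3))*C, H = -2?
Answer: 100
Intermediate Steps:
C = 2 (C = 6 - 4 = 2)
a = 10 (a = -2 - 2*(-3)*2 = -2 + 6*2 = -2 + 12 = 10)
Y = 10
I(F, V) = -5 + V (I(F, V) = -3 + (V - 2) = -3 + (-2 + V) = -5 + V)
(I(-5, 6)*Y)² = ((-5 + 6)*10)² = (1*10)² = 10² = 100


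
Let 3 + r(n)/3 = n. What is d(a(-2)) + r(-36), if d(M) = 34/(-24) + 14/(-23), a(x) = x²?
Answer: -32851/276 ≈ -119.03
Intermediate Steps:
r(n) = -9 + 3*n
d(M) = -559/276 (d(M) = 34*(-1/24) + 14*(-1/23) = -17/12 - 14/23 = -559/276)
d(a(-2)) + r(-36) = -559/276 + (-9 + 3*(-36)) = -559/276 + (-9 - 108) = -559/276 - 117 = -32851/276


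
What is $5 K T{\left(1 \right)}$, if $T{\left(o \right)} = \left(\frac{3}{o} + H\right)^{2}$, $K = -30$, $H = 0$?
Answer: $-1350$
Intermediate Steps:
$T{\left(o \right)} = \frac{9}{o^{2}}$ ($T{\left(o \right)} = \left(\frac{3}{o} + 0\right)^{2} = \left(\frac{3}{o}\right)^{2} = \frac{9}{o^{2}}$)
$5 K T{\left(1 \right)} = 5 \left(-30\right) 9 \cdot 1^{-2} = - 150 \cdot 9 \cdot 1 = \left(-150\right) 9 = -1350$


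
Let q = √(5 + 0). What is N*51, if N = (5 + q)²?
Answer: 1530 + 510*√5 ≈ 2670.4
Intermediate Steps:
q = √5 ≈ 2.2361
N = (5 + √5)² ≈ 52.361
N*51 = (5 + √5)²*51 = 51*(5 + √5)²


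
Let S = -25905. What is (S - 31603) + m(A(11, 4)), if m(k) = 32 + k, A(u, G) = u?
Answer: -57465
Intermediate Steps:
(S - 31603) + m(A(11, 4)) = (-25905 - 31603) + (32 + 11) = -57508 + 43 = -57465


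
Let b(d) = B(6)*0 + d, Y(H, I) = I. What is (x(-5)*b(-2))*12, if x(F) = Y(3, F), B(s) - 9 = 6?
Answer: 120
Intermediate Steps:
B(s) = 15 (B(s) = 9 + 6 = 15)
b(d) = d (b(d) = 15*0 + d = 0 + d = d)
x(F) = F
(x(-5)*b(-2))*12 = -5*(-2)*12 = 10*12 = 120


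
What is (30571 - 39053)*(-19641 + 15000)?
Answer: 39364962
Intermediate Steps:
(30571 - 39053)*(-19641 + 15000) = -8482*(-4641) = 39364962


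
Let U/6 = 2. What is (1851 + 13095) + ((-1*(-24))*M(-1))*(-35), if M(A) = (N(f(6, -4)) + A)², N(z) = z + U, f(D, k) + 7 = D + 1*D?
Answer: -200094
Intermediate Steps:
U = 12 (U = 6*2 = 12)
f(D, k) = -7 + 2*D (f(D, k) = -7 + (D + 1*D) = -7 + (D + D) = -7 + 2*D)
N(z) = 12 + z (N(z) = z + 12 = 12 + z)
M(A) = (17 + A)² (M(A) = ((12 + (-7 + 2*6)) + A)² = ((12 + (-7 + 12)) + A)² = ((12 + 5) + A)² = (17 + A)²)
(1851 + 13095) + ((-1*(-24))*M(-1))*(-35) = (1851 + 13095) + ((-1*(-24))*(17 - 1)²)*(-35) = 14946 + (24*16²)*(-35) = 14946 + (24*256)*(-35) = 14946 + 6144*(-35) = 14946 - 215040 = -200094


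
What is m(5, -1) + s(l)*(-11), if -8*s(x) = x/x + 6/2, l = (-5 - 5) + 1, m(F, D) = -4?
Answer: 3/2 ≈ 1.5000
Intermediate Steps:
l = -9 (l = -10 + 1 = -9)
s(x) = -½ (s(x) = -(x/x + 6/2)/8 = -(1 + 6*(½))/8 = -(1 + 3)/8 = -⅛*4 = -½)
m(5, -1) + s(l)*(-11) = -4 - ½*(-11) = -4 + 11/2 = 3/2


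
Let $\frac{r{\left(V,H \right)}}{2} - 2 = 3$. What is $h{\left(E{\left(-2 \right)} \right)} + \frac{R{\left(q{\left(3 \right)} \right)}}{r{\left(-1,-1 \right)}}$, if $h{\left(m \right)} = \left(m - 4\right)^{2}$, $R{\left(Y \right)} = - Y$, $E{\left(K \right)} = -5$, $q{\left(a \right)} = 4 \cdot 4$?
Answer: $\frac{397}{5} \approx 79.4$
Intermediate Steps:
$q{\left(a \right)} = 16$
$r{\left(V,H \right)} = 10$ ($r{\left(V,H \right)} = 4 + 2 \cdot 3 = 4 + 6 = 10$)
$h{\left(m \right)} = \left(-4 + m\right)^{2}$
$h{\left(E{\left(-2 \right)} \right)} + \frac{R{\left(q{\left(3 \right)} \right)}}{r{\left(-1,-1 \right)}} = \left(-4 - 5\right)^{2} + \frac{\left(-1\right) 16}{10} = \left(-9\right)^{2} + \frac{1}{10} \left(-16\right) = 81 - \frac{8}{5} = \frac{397}{5}$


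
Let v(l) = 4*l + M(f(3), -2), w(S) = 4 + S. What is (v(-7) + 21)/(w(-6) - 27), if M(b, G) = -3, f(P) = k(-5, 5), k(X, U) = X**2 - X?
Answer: 10/29 ≈ 0.34483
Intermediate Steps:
f(P) = 30 (f(P) = -5*(-1 - 5) = -5*(-6) = 30)
v(l) = -3 + 4*l (v(l) = 4*l - 3 = -3 + 4*l)
(v(-7) + 21)/(w(-6) - 27) = ((-3 + 4*(-7)) + 21)/((4 - 6) - 27) = ((-3 - 28) + 21)/(-2 - 27) = (-31 + 21)/(-29) = -1/29*(-10) = 10/29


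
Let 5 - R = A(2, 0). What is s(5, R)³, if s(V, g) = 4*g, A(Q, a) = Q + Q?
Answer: 64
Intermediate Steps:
A(Q, a) = 2*Q
R = 1 (R = 5 - 2*2 = 5 - 1*4 = 5 - 4 = 1)
s(5, R)³ = (4*1)³ = 4³ = 64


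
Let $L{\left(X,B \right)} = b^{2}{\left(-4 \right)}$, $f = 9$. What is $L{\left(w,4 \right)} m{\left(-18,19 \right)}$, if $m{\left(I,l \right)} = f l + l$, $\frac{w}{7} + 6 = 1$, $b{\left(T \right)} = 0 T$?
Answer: $0$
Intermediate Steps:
$b{\left(T \right)} = 0$
$w = -35$ ($w = -42 + 7 \cdot 1 = -42 + 7 = -35$)
$m{\left(I,l \right)} = 10 l$ ($m{\left(I,l \right)} = 9 l + l = 10 l$)
$L{\left(X,B \right)} = 0$ ($L{\left(X,B \right)} = 0^{2} = 0$)
$L{\left(w,4 \right)} m{\left(-18,19 \right)} = 0 \cdot 10 \cdot 19 = 0 \cdot 190 = 0$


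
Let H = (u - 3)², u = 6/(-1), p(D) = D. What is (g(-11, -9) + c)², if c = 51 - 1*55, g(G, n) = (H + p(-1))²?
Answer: 40908816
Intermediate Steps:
u = -6 (u = 6*(-1) = -6)
H = 81 (H = (-6 - 3)² = (-9)² = 81)
g(G, n) = 6400 (g(G, n) = (81 - 1)² = 80² = 6400)
c = -4 (c = 51 - 55 = -4)
(g(-11, -9) + c)² = (6400 - 4)² = 6396² = 40908816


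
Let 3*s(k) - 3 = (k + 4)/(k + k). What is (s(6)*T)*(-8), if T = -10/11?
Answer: 920/99 ≈ 9.2929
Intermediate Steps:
s(k) = 1 + (4 + k)/(6*k) (s(k) = 1 + ((k + 4)/(k + k))/3 = 1 + ((4 + k)/((2*k)))/3 = 1 + ((4 + k)*(1/(2*k)))/3 = 1 + ((4 + k)/(2*k))/3 = 1 + (4 + k)/(6*k))
T = -10/11 (T = -10*1/11 = -10/11 ≈ -0.90909)
(s(6)*T)*(-8) = (((1/6)*(4 + 7*6)/6)*(-10/11))*(-8) = (((1/6)*(1/6)*(4 + 42))*(-10/11))*(-8) = (((1/6)*(1/6)*46)*(-10/11))*(-8) = ((23/18)*(-10/11))*(-8) = -115/99*(-8) = 920/99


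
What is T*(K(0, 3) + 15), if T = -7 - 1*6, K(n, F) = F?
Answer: -234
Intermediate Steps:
T = -13 (T = -7 - 6 = -13)
T*(K(0, 3) + 15) = -13*(3 + 15) = -13*18 = -234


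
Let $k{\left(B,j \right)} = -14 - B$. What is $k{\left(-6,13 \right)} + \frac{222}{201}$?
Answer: $- \frac{462}{67} \approx -6.8955$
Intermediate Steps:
$k{\left(-6,13 \right)} + \frac{222}{201} = \left(-14 - -6\right) + \frac{222}{201} = \left(-14 + 6\right) + 222 \cdot \frac{1}{201} = -8 + \frac{74}{67} = - \frac{462}{67}$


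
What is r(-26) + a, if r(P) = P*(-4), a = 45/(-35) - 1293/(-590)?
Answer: 433261/4130 ≈ 104.91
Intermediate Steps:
a = 3741/4130 (a = 45*(-1/35) - 1293*(-1/590) = -9/7 + 1293/590 = 3741/4130 ≈ 0.90581)
r(P) = -4*P
r(-26) + a = -4*(-26) + 3741/4130 = 104 + 3741/4130 = 433261/4130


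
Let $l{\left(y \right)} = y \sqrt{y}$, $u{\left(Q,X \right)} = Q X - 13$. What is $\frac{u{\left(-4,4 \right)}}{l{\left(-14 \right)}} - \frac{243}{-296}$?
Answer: $\frac{243}{296} - \frac{29 i \sqrt{14}}{196} \approx 0.82095 - 0.55361 i$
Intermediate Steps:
$u{\left(Q,X \right)} = -13 + Q X$
$l{\left(y \right)} = y^{\frac{3}{2}}$
$\frac{u{\left(-4,4 \right)}}{l{\left(-14 \right)}} - \frac{243}{-296} = \frac{-13 - 16}{\left(-14\right)^{\frac{3}{2}}} - \frac{243}{-296} = \frac{-13 - 16}{\left(-14\right) i \sqrt{14}} - - \frac{243}{296} = - 29 \frac{i \sqrt{14}}{196} + \frac{243}{296} = - \frac{29 i \sqrt{14}}{196} + \frac{243}{296} = \frac{243}{296} - \frac{29 i \sqrt{14}}{196}$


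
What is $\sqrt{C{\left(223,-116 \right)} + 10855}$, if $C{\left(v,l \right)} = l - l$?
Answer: $\sqrt{10855} \approx 104.19$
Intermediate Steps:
$C{\left(v,l \right)} = 0$
$\sqrt{C{\left(223,-116 \right)} + 10855} = \sqrt{0 + 10855} = \sqrt{10855}$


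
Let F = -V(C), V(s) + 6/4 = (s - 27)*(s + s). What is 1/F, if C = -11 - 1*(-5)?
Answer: -2/789 ≈ -0.0025349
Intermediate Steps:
C = -6 (C = -11 + 5 = -6)
V(s) = -3/2 + 2*s*(-27 + s) (V(s) = -3/2 + (s - 27)*(s + s) = -3/2 + (-27 + s)*(2*s) = -3/2 + 2*s*(-27 + s))
F = -789/2 (F = -(-3/2 - 54*(-6) + 2*(-6)**2) = -(-3/2 + 324 + 2*36) = -(-3/2 + 324 + 72) = -1*789/2 = -789/2 ≈ -394.50)
1/F = 1/(-789/2) = -2/789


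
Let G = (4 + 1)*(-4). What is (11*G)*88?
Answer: -19360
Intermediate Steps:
G = -20 (G = 5*(-4) = -20)
(11*G)*88 = (11*(-20))*88 = -220*88 = -19360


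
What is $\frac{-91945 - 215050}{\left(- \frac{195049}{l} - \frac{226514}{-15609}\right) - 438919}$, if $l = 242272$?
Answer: $\frac{232187910363552}{331954927295309} \approx 0.69946$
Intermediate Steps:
$\frac{-91945 - 215050}{\left(- \frac{195049}{l} - \frac{226514}{-15609}\right) - 438919} = \frac{-91945 - 215050}{\left(- \frac{195049}{242272} - \frac{226514}{-15609}\right) - 438919} = - \frac{306995}{\left(\left(-195049\right) \frac{1}{242272} - - \frac{226514}{15609}\right) - 438919} = - \frac{306995}{\left(- \frac{195049}{242272} + \frac{226514}{15609}\right) - 438919} = - \frac{306995}{\frac{51833479967}{3781623648} - 438919} = - \frac{306995}{- \frac{1659774636476545}{3781623648}} = \left(-306995\right) \left(- \frac{3781623648}{1659774636476545}\right) = \frac{232187910363552}{331954927295309}$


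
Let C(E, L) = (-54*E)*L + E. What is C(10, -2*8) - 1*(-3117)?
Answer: 11767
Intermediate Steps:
C(E, L) = E - 54*E*L (C(E, L) = -54*E*L + E = E - 54*E*L)
C(10, -2*8) - 1*(-3117) = 10*(1 - (-108)*8) - 1*(-3117) = 10*(1 - 54*(-16)) + 3117 = 10*(1 + 864) + 3117 = 10*865 + 3117 = 8650 + 3117 = 11767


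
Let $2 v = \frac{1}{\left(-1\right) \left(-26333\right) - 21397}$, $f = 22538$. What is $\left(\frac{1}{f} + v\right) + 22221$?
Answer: $\frac{2472032224733}{111247568} \approx 22221.0$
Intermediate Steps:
$v = \frac{1}{9872}$ ($v = \frac{1}{2 \left(\left(-1\right) \left(-26333\right) - 21397\right)} = \frac{1}{2 \left(26333 - 21397\right)} = \frac{1}{2 \cdot 4936} = \frac{1}{2} \cdot \frac{1}{4936} = \frac{1}{9872} \approx 0.0001013$)
$\left(\frac{1}{f} + v\right) + 22221 = \left(\frac{1}{22538} + \frac{1}{9872}\right) + 22221 = \frac{16205}{111247568} + 22221 = \frac{2472032224733}{111247568}$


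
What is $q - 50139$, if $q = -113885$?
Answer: $-164024$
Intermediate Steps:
$q - 50139 = -113885 - 50139 = -164024$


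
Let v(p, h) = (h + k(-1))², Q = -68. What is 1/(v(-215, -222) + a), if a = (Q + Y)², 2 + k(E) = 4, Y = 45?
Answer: 1/48929 ≈ 2.0438e-5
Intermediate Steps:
k(E) = 2 (k(E) = -2 + 4 = 2)
a = 529 (a = (-68 + 45)² = (-23)² = 529)
v(p, h) = (2 + h)² (v(p, h) = (h + 2)² = (2 + h)²)
1/(v(-215, -222) + a) = 1/((2 - 222)² + 529) = 1/((-220)² + 529) = 1/(48400 + 529) = 1/48929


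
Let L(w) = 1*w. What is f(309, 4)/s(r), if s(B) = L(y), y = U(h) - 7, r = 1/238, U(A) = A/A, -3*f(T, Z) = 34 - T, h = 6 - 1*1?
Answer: -275/18 ≈ -15.278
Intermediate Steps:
h = 5 (h = 6 - 1 = 5)
f(T, Z) = -34/3 + T/3 (f(T, Z) = -(34 - T)/3 = -34/3 + T/3)
U(A) = 1
r = 1/238 ≈ 0.0042017
y = -6 (y = 1 - 7 = -6)
L(w) = w
s(B) = -6
f(309, 4)/s(r) = (-34/3 + (⅓)*309)/(-6) = (-34/3 + 103)*(-⅙) = (275/3)*(-⅙) = -275/18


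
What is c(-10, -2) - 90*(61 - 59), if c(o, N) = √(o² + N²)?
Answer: -180 + 2*√26 ≈ -169.80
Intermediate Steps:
c(o, N) = √(N² + o²)
c(-10, -2) - 90*(61 - 59) = √((-2)² + (-10)²) - 90*(61 - 59) = √(4 + 100) - 90*2 = √104 - 180 = 2*√26 - 180 = -180 + 2*√26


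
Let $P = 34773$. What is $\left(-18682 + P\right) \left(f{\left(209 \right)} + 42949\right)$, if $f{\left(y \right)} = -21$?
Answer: $690754448$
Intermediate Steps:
$\left(-18682 + P\right) \left(f{\left(209 \right)} + 42949\right) = \left(-18682 + 34773\right) \left(-21 + 42949\right) = 16091 \cdot 42928 = 690754448$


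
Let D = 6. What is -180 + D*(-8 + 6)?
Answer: -192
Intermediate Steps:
-180 + D*(-8 + 6) = -180 + 6*(-8 + 6) = -180 + 6*(-2) = -180 - 12 = -192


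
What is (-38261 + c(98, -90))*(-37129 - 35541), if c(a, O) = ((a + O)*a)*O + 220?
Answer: 7892034670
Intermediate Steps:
c(a, O) = 220 + O*a*(O + a) (c(a, O) = ((O + a)*a)*O + 220 = (a*(O + a))*O + 220 = O*a*(O + a) + 220 = 220 + O*a*(O + a))
(-38261 + c(98, -90))*(-37129 - 35541) = (-38261 + (220 - 90*98² + 98*(-90)²))*(-37129 - 35541) = (-38261 + (220 - 90*9604 + 98*8100))*(-72670) = (-38261 + (220 - 864360 + 793800))*(-72670) = (-38261 - 70340)*(-72670) = -108601*(-72670) = 7892034670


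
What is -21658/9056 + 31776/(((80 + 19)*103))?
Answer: 11152805/15390672 ≈ 0.72465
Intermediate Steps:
-21658/9056 + 31776/(((80 + 19)*103)) = -21658*1/9056 + 31776/((99*103)) = -10829/4528 + 31776/10197 = -10829/4528 + 31776*(1/10197) = -10829/4528 + 10592/3399 = 11152805/15390672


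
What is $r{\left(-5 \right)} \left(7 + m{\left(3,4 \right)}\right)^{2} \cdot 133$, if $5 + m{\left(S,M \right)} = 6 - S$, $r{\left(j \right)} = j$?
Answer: $-16625$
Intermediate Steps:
$m{\left(S,M \right)} = 1 - S$ ($m{\left(S,M \right)} = -5 - \left(-6 + S\right) = 1 - S$)
$r{\left(-5 \right)} \left(7 + m{\left(3,4 \right)}\right)^{2} \cdot 133 = - 5 \left(7 + \left(1 - 3\right)\right)^{2} \cdot 133 = - 5 \left(7 - 2\right)^{2} \cdot 133 = - 5 \cdot 5^{2} \cdot 133 = \left(-5\right) 25 \cdot 133 = \left(-125\right) 133 = -16625$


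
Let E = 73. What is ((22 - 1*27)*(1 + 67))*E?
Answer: -24820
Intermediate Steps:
((22 - 1*27)*(1 + 67))*E = ((22 - 1*27)*(1 + 67))*73 = ((22 - 27)*68)*73 = -5*68*73 = -340*73 = -24820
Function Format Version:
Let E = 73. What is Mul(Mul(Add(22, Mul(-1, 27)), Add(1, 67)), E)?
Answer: -24820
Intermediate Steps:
Mul(Mul(Add(22, Mul(-1, 27)), Add(1, 67)), E) = Mul(Mul(Add(22, Mul(-1, 27)), Add(1, 67)), 73) = Mul(Mul(Add(22, -27), 68), 73) = Mul(Mul(-5, 68), 73) = Mul(-340, 73) = -24820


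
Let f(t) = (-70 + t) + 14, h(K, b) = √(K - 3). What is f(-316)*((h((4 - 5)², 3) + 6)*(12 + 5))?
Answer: -37944 - 6324*I*√2 ≈ -37944.0 - 8943.5*I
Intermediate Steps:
h(K, b) = √(-3 + K)
f(t) = -56 + t
f(-316)*((h((4 - 5)², 3) + 6)*(12 + 5)) = (-56 - 316)*((√(-3 + (4 - 5)²) + 6)*(12 + 5)) = -372*(√(-3 + (-1)²) + 6)*17 = -372*(√(-3 + 1) + 6)*17 = -372*(√(-2) + 6)*17 = -372*(I*√2 + 6)*17 = -372*(6 + I*√2)*17 = -372*(102 + 17*I*√2) = -37944 - 6324*I*√2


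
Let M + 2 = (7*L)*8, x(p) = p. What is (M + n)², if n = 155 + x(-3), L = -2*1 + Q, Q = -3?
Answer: 16900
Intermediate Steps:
L = -5 (L = -2*1 - 3 = -2 - 3 = -5)
n = 152 (n = 155 - 3 = 152)
M = -282 (M = -2 + (7*(-5))*8 = -2 - 35*8 = -2 - 280 = -282)
(M + n)² = (-282 + 152)² = (-130)² = 16900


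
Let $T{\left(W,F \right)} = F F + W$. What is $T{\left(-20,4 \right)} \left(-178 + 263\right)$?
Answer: $-340$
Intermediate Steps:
$T{\left(W,F \right)} = W + F^{2}$ ($T{\left(W,F \right)} = F^{2} + W = W + F^{2}$)
$T{\left(-20,4 \right)} \left(-178 + 263\right) = \left(-20 + 4^{2}\right) \left(-178 + 263\right) = \left(-20 + 16\right) 85 = \left(-4\right) 85 = -340$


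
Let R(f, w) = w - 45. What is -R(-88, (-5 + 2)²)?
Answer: 36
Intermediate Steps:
R(f, w) = -45 + w
-R(-88, (-5 + 2)²) = -(-45 + (-5 + 2)²) = -(-45 + (-3)²) = -(-45 + 9) = -1*(-36) = 36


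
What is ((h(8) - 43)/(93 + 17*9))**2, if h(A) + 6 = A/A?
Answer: 64/1681 ≈ 0.038073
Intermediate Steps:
h(A) = -5 (h(A) = -6 + A/A = -6 + 1 = -5)
((h(8) - 43)/(93 + 17*9))**2 = ((-5 - 43)/(93 + 17*9))**2 = (-48/(93 + 153))**2 = (-48/246)**2 = (-48*1/246)**2 = (-8/41)**2 = 64/1681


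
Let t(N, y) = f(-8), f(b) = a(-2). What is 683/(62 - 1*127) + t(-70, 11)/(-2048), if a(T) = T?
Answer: -699327/66560 ≈ -10.507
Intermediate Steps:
f(b) = -2
t(N, y) = -2
683/(62 - 1*127) + t(-70, 11)/(-2048) = 683/(62 - 1*127) - 2/(-2048) = 683/(62 - 127) - 2*(-1/2048) = 683/(-65) + 1/1024 = 683*(-1/65) + 1/1024 = -683/65 + 1/1024 = -699327/66560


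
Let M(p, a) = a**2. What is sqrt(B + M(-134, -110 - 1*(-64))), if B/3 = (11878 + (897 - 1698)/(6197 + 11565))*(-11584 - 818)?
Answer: I*sqrt(34855901086787429)/8881 ≈ 21022.0*I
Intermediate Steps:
B = -3924790899705/8881 (B = 3*((11878 + (897 - 1698)/(6197 + 11565))*(-11584 - 818)) = 3*((11878 - 801/17762)*(-12402)) = 3*((210976235/17762)*(-12402)) = 3*(-1308263633235/8881) = -3924790899705/8881 ≈ -4.4193e+8)
sqrt(B + M(-134, -110 - 1*(-64))) = sqrt(-3924790899705/8881 + (-110 - 1*(-64))**2) = sqrt(-3924790899705/8881 + (-110 + 64)**2) = sqrt(-3924790899705/8881 + (-46)**2) = sqrt(-3924790899705/8881 + 2116) = sqrt(-3924772107509/8881) = I*sqrt(34855901086787429)/8881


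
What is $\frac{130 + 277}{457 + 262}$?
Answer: $\frac{407}{719} \approx 0.56606$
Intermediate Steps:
$\frac{130 + 277}{457 + 262} = \frac{407}{719}$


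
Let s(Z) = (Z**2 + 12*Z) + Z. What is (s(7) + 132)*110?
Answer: 29920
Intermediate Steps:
s(Z) = Z**2 + 13*Z
(s(7) + 132)*110 = (7*(13 + 7) + 132)*110 = (7*20 + 132)*110 = (140 + 132)*110 = 272*110 = 29920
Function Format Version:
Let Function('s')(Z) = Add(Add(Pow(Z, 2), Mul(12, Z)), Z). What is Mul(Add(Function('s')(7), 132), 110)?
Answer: 29920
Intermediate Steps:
Function('s')(Z) = Add(Pow(Z, 2), Mul(13, Z))
Mul(Add(Function('s')(7), 132), 110) = Mul(Add(Mul(7, Add(13, 7)), 132), 110) = Mul(Add(Mul(7, 20), 132), 110) = Mul(Add(140, 132), 110) = Mul(272, 110) = 29920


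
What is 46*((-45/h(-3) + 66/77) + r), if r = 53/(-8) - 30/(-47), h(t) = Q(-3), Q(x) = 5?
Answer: -855347/1316 ≈ -649.96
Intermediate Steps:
h(t) = 5
r = -2251/376 (r = 53*(-⅛) - 30*(-1/47) = -53/8 + 30/47 = -2251/376 ≈ -5.9867)
46*((-45/h(-3) + 66/77) + r) = 46*((-45/5 + 66/77) - 2251/376) = 46*((-45*⅕ + 66*(1/77)) - 2251/376) = 46*((-9 + 6/7) - 2251/376) = 46*(-57/7 - 2251/376) = 46*(-37189/2632) = -855347/1316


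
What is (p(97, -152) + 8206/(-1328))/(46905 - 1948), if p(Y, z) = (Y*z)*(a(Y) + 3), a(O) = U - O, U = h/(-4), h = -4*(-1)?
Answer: 930047417/29851448 ≈ 31.156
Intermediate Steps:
h = 4
U = -1 (U = 4/(-4) = 4*(-¼) = -1)
a(O) = -1 - O
p(Y, z) = Y*z*(2 - Y) (p(Y, z) = (Y*z)*((-1 - Y) + 3) = (Y*z)*(2 - Y) = Y*z*(2 - Y))
(p(97, -152) + 8206/(-1328))/(46905 - 1948) = (97*(-152)*(2 - 1*97) + 8206/(-1328))/(46905 - 1948) = (97*(-152)*(2 - 97) + 8206*(-1/1328))/44957 = (97*(-152)*(-95) - 4103/664)*(1/44957) = (1400680 - 4103/664)*(1/44957) = (930047417/664)*(1/44957) = 930047417/29851448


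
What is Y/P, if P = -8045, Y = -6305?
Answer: 1261/1609 ≈ 0.78372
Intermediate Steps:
Y/P = -6305/(-8045) = -6305*(-1/8045) = 1261/1609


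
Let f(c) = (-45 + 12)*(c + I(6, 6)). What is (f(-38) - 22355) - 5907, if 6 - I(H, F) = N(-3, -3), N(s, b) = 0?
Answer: -27206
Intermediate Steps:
I(H, F) = 6 (I(H, F) = 6 - 1*0 = 6 + 0 = 6)
f(c) = -198 - 33*c (f(c) = (-45 + 12)*(c + 6) = -33*(6 + c) = -198 - 33*c)
(f(-38) - 22355) - 5907 = ((-198 - 33*(-38)) - 22355) - 5907 = ((-198 + 1254) - 22355) - 5907 = (1056 - 22355) - 5907 = -21299 - 5907 = -27206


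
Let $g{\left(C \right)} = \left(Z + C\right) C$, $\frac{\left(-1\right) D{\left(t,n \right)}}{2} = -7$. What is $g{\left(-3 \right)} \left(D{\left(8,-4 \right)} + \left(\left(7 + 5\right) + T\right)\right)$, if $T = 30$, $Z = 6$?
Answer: $-504$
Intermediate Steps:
$D{\left(t,n \right)} = 14$ ($D{\left(t,n \right)} = \left(-2\right) \left(-7\right) = 14$)
$g{\left(C \right)} = C \left(6 + C\right)$ ($g{\left(C \right)} = \left(6 + C\right) C = C \left(6 + C\right)$)
$g{\left(-3 \right)} \left(D{\left(8,-4 \right)} + \left(\left(7 + 5\right) + T\right)\right) = - 3 \left(6 - 3\right) \left(14 + \left(\left(7 + 5\right) + 30\right)\right) = \left(-3\right) 3 \left(14 + \left(12 + 30\right)\right) = - 9 \left(14 + 42\right) = \left(-9\right) 56 = -504$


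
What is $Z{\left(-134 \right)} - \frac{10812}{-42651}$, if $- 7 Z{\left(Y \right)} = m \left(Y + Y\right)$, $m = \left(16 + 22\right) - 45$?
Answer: $- \frac{3806552}{14217} \approx -267.75$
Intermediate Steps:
$m = -7$ ($m = 38 - 45 = -7$)
$Z{\left(Y \right)} = 2 Y$ ($Z{\left(Y \right)} = - \frac{\left(-7\right) \left(Y + Y\right)}{7} = - \frac{\left(-7\right) 2 Y}{7} = - \frac{\left(-14\right) Y}{7} = 2 Y$)
$Z{\left(-134 \right)} - \frac{10812}{-42651} = 2 \left(-134\right) - \frac{10812}{-42651} = -268 - - \frac{3604}{14217} = -268 + \frac{3604}{14217} = - \frac{3806552}{14217}$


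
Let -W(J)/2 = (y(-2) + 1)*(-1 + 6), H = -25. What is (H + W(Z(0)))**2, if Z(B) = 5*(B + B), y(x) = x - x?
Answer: 1225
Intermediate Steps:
y(x) = 0
Z(B) = 10*B (Z(B) = 5*(2*B) = 10*B)
W(J) = -10 (W(J) = -2*(0 + 1)*(-1 + 6) = -2*5 = -10)
(H + W(Z(0)))**2 = (-25 - 10)**2 = (-35)**2 = 1225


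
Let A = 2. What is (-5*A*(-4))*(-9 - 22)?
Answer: -1240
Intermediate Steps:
(-5*A*(-4))*(-9 - 22) = (-5*2*(-4))*(-9 - 22) = -10*(-4)*(-31) = 40*(-31) = -1240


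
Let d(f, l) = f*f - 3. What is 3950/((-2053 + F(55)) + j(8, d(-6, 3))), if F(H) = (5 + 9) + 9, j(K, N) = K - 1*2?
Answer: -1975/1012 ≈ -1.9516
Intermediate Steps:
d(f, l) = -3 + f² (d(f, l) = f² - 3 = -3 + f²)
j(K, N) = -2 + K (j(K, N) = K - 2 = -2 + K)
F(H) = 23 (F(H) = 14 + 9 = 23)
3950/((-2053 + F(55)) + j(8, d(-6, 3))) = 3950/((-2053 + 23) + (-2 + 8)) = 3950/(-2030 + 6) = 3950/(-2024) = 3950*(-1/2024) = -1975/1012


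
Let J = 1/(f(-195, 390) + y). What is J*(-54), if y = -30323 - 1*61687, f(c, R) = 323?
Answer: 54/91687 ≈ 0.00058896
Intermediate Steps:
y = -92010 (y = -30323 - 61687 = -92010)
J = -1/91687 (J = 1/(323 - 92010) = 1/(-91687) = -1/91687 ≈ -1.0907e-5)
J*(-54) = -1/91687*(-54) = 54/91687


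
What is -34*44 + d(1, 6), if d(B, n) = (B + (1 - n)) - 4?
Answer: -1504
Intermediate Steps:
d(B, n) = -3 + B - n (d(B, n) = (1 + B - n) - 4 = -3 + B - n)
-34*44 + d(1, 6) = -34*44 + (-3 + 1 - 1*6) = -1496 + (-3 + 1 - 6) = -1496 - 8 = -1504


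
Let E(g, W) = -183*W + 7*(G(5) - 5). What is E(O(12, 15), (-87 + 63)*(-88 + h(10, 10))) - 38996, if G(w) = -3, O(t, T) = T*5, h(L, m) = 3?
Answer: -412372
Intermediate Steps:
O(t, T) = 5*T
E(g, W) = -56 - 183*W (E(g, W) = -183*W + 7*(-3 - 5) = -183*W + 7*(-8) = -183*W - 56 = -56 - 183*W)
E(O(12, 15), (-87 + 63)*(-88 + h(10, 10))) - 38996 = (-56 - 183*(-87 + 63)*(-88 + 3)) - 38996 = (-56 - (-4392)*(-85)) - 38996 = (-56 - 183*2040) - 38996 = (-56 - 373320) - 38996 = -373376 - 38996 = -412372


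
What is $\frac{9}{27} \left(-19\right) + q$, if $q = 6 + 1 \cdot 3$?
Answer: $\frac{8}{3} \approx 2.6667$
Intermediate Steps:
$q = 9$ ($q = 6 + 3 = 9$)
$\frac{9}{27} \left(-19\right) + q = \frac{9}{27} \left(-19\right) + 9 = 9 \cdot \frac{1}{27} \left(-19\right) + 9 = \frac{1}{3} \left(-19\right) + 9 = - \frac{19}{3} + 9 = \frac{8}{3}$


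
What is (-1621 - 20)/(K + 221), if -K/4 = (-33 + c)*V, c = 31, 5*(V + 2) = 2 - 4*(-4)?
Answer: -8205/1169 ≈ -7.0188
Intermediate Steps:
V = 8/5 (V = -2 + (2 - 4*(-4))/5 = -2 + (2 + 16)/5 = -2 + (1/5)*18 = -2 + 18/5 = 8/5 ≈ 1.6000)
K = 64/5 (K = -4*(-33 + 31)*8/5 = -(-8)*8/5 = -4*(-16/5) = 64/5 ≈ 12.800)
(-1621 - 20)/(K + 221) = (-1621 - 20)/(64/5 + 221) = -1641/1169/5 = -1641*5/1169 = -8205/1169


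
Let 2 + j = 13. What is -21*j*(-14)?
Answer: 3234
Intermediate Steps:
j = 11 (j = -2 + 13 = 11)
-21*j*(-14) = -21*11*(-14) = -231*(-14) = 3234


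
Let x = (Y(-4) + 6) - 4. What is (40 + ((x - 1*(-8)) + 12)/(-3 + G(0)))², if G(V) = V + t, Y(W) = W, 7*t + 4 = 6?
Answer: 401956/361 ≈ 1113.5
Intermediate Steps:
t = 2/7 (t = -4/7 + (⅐)*6 = -4/7 + 6/7 = 2/7 ≈ 0.28571)
G(V) = 2/7 + V (G(V) = V + 2/7 = 2/7 + V)
x = -2 (x = (-4 + 6) - 4 = 2 - 4 = -2)
(40 + ((x - 1*(-8)) + 12)/(-3 + G(0)))² = (40 + ((-2 - 1*(-8)) + 12)/(-3 + (2/7 + 0)))² = (40 + ((-2 + 8) + 12)/(-3 + 2/7))² = (40 + (6 + 12)/(-19/7))² = (40 + 18*(-7/19))² = (40 - 126/19)² = (634/19)² = 401956/361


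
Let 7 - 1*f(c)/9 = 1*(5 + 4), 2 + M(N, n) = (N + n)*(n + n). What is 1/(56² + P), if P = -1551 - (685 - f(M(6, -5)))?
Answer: 1/882 ≈ 0.0011338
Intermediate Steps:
M(N, n) = -2 + 2*n*(N + n) (M(N, n) = -2 + (N + n)*(n + n) = -2 + (N + n)*(2*n) = -2 + 2*n*(N + n))
f(c) = -18 (f(c) = 63 - 9*(5 + 4) = 63 - 9*9 = 63 - 81 = -18)
P = -2254 (P = -1551 - (685 - 1*(-18)) = -1551 - (685 + 18) = -1551 - 1*703 = -1551 - 703 = -2254)
1/(56² + P) = 1/(56² - 2254) = 1/(3136 - 2254) = 1/882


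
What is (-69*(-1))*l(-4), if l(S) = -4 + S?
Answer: -552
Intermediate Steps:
(-69*(-1))*l(-4) = (-69*(-1))*(-4 - 4) = 69*(-8) = -552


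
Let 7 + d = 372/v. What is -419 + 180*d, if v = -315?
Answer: -13241/7 ≈ -1891.6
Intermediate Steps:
d = -859/105 (d = -7 + 372/(-315) = -7 + 372*(-1/315) = -7 - 124/105 = -859/105 ≈ -8.1810)
-419 + 180*d = -419 + 180*(-859/105) = -419 - 10308/7 = -13241/7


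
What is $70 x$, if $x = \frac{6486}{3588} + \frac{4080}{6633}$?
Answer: $\frac{4874695}{28743} \approx 169.6$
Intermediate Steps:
$x = \frac{139277}{57486}$ ($x = 6486 \cdot \frac{1}{3588} + 4080 \cdot \frac{1}{6633} = \frac{47}{26} + \frac{1360}{2211} = \frac{139277}{57486} \approx 2.4228$)
$70 x = 70 \cdot \frac{139277}{57486} = \frac{4874695}{28743}$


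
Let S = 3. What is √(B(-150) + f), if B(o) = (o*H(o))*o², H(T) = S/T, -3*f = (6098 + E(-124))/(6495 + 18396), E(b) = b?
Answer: √41820377401222/24891 ≈ 259.81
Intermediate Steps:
f = -5974/74673 (f = -(6098 - 124)/(3*(6495 + 18396)) = -5974/(3*24891) = -⅓*5974/24891 = -5974/74673 ≈ -0.080002)
H(T) = 3/T
B(o) = 3*o² (B(o) = (o*(3/o))*o² = 3*o²)
√(B(-150) + f) = √(3*(-150)² - 5974/74673) = √(3*22500 - 5974/74673) = √(67500 - 5974/74673) = √(5040421526/74673) = √41820377401222/24891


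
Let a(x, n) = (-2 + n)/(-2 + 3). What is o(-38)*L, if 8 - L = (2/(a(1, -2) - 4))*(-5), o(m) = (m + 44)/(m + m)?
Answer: -81/152 ≈ -0.53290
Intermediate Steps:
a(x, n) = -2 + n (a(x, n) = (-2 + n)/1 = (-2 + n)*1 = -2 + n)
o(m) = (44 + m)/(2*m) (o(m) = (44 + m)/((2*m)) = (44 + m)*(1/(2*m)) = (44 + m)/(2*m))
L = 27/4 (L = 8 - 2/((-2 - 2) - 4)*(-5) = 8 - 2/(-4 - 4)*(-5) = 8 - 2/(-8)*(-5) = 8 - 2*(-⅛)*(-5) = 8 - (-1)*(-5)/4 = 8 - 1*5/4 = 8 - 5/4 = 27/4 ≈ 6.7500)
o(-38)*L = ((½)*(44 - 38)/(-38))*(27/4) = ((½)*(-1/38)*6)*(27/4) = -3/38*27/4 = -81/152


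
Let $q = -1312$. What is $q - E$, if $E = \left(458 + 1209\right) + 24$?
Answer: $-3003$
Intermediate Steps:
$E = 1691$ ($E = 1667 + 24 = 1691$)
$q - E = -1312 - 1691 = -3003$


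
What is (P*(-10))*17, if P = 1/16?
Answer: -85/8 ≈ -10.625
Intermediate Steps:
P = 1/16 ≈ 0.062500
(P*(-10))*17 = ((1/16)*(-10))*17 = -5/8*17 = -85/8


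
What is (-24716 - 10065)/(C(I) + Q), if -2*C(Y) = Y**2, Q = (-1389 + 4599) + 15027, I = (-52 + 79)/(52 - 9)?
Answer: -128620138/67439697 ≈ -1.9072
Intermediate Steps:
I = 27/43 ≈ 0.62791
Q = 18237 (Q = 3210 + 15027 = 18237)
C(Y) = -Y**2/2
(-24716 - 10065)/(C(I) + Q) = (-24716 - 10065)/(-(27/43)**2/2 + 18237) = -34781/(-1/2*729/1849 + 18237) = -34781/(-729/3698 + 18237) = -34781/67439697/3698 = -34781*3698/67439697 = -128620138/67439697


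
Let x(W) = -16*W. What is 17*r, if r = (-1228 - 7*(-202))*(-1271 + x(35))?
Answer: -5789622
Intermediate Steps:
r = -340566 (r = (-1228 - 7*(-202))*(-1271 - 16*35) = (-1228 + 1414)*(-1271 - 560) = 186*(-1831) = -340566)
17*r = 17*(-340566) = -5789622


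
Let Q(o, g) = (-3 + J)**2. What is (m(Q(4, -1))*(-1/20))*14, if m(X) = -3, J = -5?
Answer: 21/10 ≈ 2.1000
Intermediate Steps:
Q(o, g) = 64 (Q(o, g) = (-3 - 5)**2 = (-8)**2 = 64)
(m(Q(4, -1))*(-1/20))*14 = -(-3)/20*14 = -3*(-1/20)*14 = (3/20)*14 = 21/10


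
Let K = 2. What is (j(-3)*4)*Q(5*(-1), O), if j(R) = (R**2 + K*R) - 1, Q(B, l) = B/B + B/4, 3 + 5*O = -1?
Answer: -2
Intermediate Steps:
O = -4/5 (O = -3/5 + (1/5)*(-1) = -3/5 - 1/5 = -4/5 ≈ -0.80000)
Q(B, l) = 1 + B/4 (Q(B, l) = 1 + B*(1/4) = 1 + B/4)
j(R) = -1 + R**2 + 2*R (j(R) = (R**2 + 2*R) - 1 = -1 + R**2 + 2*R)
(j(-3)*4)*Q(5*(-1), O) = ((-1 + (-3)**2 + 2*(-3))*4)*(1 + (5*(-1))/4) = ((-1 + 9 - 6)*4)*(1 + (1/4)*(-5)) = (2*4)*(1 - 5/4) = 8*(-1/4) = -2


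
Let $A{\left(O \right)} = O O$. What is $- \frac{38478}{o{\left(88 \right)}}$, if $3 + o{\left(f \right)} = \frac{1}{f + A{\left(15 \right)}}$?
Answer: $\frac{6021807}{469} \approx 12840.0$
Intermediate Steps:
$A{\left(O \right)} = O^{2}$
$o{\left(f \right)} = -3 + \frac{1}{225 + f}$ ($o{\left(f \right)} = -3 + \frac{1}{f + 15^{2}} = -3 + \frac{1}{f + 225} = -3 + \frac{1}{225 + f}$)
$- \frac{38478}{o{\left(88 \right)}} = - \frac{38478}{\frac{1}{225 + 88} \left(-674 - 264\right)} = - \frac{38478}{\frac{1}{313} \left(-674 - 264\right)} = - \frac{38478}{\frac{1}{313} \left(-938\right)} = - \frac{38478}{- \frac{938}{313}} = \left(-38478\right) \left(- \frac{313}{938}\right) = \frac{6021807}{469}$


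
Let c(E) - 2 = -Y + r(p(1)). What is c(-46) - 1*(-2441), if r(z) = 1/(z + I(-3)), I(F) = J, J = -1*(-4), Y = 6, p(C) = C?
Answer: 12186/5 ≈ 2437.2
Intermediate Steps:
J = 4
I(F) = 4
r(z) = 1/(4 + z) (r(z) = 1/(z + 4) = 1/(4 + z))
c(E) = -19/5 (c(E) = 2 + (-1*6 + 1/(4 + 1)) = 2 + (-6 + 1/5) = 2 + (-6 + ⅕) = 2 - 29/5 = -19/5)
c(-46) - 1*(-2441) = -19/5 - 1*(-2441) = -19/5 + 2441 = 12186/5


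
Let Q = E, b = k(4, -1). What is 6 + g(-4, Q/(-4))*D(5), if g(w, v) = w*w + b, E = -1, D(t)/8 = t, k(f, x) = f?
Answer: 806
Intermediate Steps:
D(t) = 8*t
b = 4
Q = -1
g(w, v) = 4 + w**2 (g(w, v) = w*w + 4 = w**2 + 4 = 4 + w**2)
6 + g(-4, Q/(-4))*D(5) = 6 + (4 + (-4)**2)*(8*5) = 6 + (4 + 16)*40 = 6 + 20*40 = 6 + 800 = 806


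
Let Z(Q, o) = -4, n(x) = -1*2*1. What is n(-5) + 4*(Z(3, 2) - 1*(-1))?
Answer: -14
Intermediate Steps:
n(x) = -2 (n(x) = -2*1 = -2)
n(-5) + 4*(Z(3, 2) - 1*(-1)) = -2 + 4*(-4 - 1*(-1)) = -2 + 4*(-4 + 1) = -2 + 4*(-3) = -2 - 12 = -14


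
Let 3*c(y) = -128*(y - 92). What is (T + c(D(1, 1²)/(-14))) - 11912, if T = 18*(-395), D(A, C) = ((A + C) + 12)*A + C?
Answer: -316070/21 ≈ -15051.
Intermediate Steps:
D(A, C) = C + A*(12 + A + C) (D(A, C) = (12 + A + C)*A + C = A*(12 + A + C) + C = C + A*(12 + A + C))
c(y) = 11776/3 - 128*y/3 (c(y) = (-128*(y - 92))/3 = (-128*(-92 + y))/3 = (11776 - 128*y)/3 = 11776/3 - 128*y/3)
T = -7110
(T + c(D(1, 1²)/(-14))) - 11912 = (-7110 + (11776/3 - 128*(1² + 1² + 12*1 + 1*1²)/(3*(-14)))) - 11912 = (-7110 + (11776/3 - 128*(1 + 1 + 12 + 1*1)*(-1)/(3*14))) - 11912 = (-7110 + (11776/3 - 128*(1 + 1 + 12 + 1)*(-1)/(3*14))) - 11912 = (-7110 + (11776/3 - 640*(-1)/14)) - 11912 = (-7110 + (11776/3 - 128/3*(-15/14))) - 11912 = (-7110 + (11776/3 + 320/7)) - 11912 = (-7110 + 83392/21) - 11912 = -65918/21 - 11912 = -316070/21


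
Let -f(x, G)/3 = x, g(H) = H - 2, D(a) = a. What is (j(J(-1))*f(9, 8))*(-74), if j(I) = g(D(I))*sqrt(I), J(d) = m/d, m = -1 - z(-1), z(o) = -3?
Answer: -7992*I*sqrt(2) ≈ -11302.0*I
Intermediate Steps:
g(H) = -2 + H
f(x, G) = -3*x
m = 2 (m = -1 - 1*(-3) = -1 + 3 = 2)
J(d) = 2/d
j(I) = sqrt(I)*(-2 + I) (j(I) = (-2 + I)*sqrt(I) = sqrt(I)*(-2 + I))
(j(J(-1))*f(9, 8))*(-74) = ((sqrt(2/(-1))*(-2 + 2/(-1)))*(-3*9))*(-74) = ((sqrt(2*(-1))*(-2 + 2*(-1)))*(-27))*(-74) = ((sqrt(-2)*(-2 - 2))*(-27))*(-74) = (((I*sqrt(2))*(-4))*(-27))*(-74) = (-4*I*sqrt(2)*(-27))*(-74) = (108*I*sqrt(2))*(-74) = -7992*I*sqrt(2)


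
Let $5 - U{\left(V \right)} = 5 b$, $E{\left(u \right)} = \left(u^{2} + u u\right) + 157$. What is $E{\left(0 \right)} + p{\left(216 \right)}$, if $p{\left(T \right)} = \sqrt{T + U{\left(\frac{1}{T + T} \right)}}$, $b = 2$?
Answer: $157 + \sqrt{211} \approx 171.53$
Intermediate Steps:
$E{\left(u \right)} = 157 + 2 u^{2}$ ($E{\left(u \right)} = \left(u^{2} + u^{2}\right) + 157 = 2 u^{2} + 157 = 157 + 2 u^{2}$)
$U{\left(V \right)} = -5$ ($U{\left(V \right)} = 5 - 5 \cdot 2 = 5 - 10 = -5$)
$p{\left(T \right)} = \sqrt{-5 + T}$ ($p{\left(T \right)} = \sqrt{T - 5} = \sqrt{-5 + T}$)
$E{\left(0 \right)} + p{\left(216 \right)} = \left(157 + 2 \cdot 0^{2}\right) + \sqrt{-5 + 216} = \left(157 + 2 \cdot 0\right) + \sqrt{211} = \left(157 + 0\right) + \sqrt{211} = 157 + \sqrt{211}$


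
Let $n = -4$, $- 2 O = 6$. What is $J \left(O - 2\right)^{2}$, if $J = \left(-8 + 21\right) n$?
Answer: $-1300$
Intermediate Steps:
$O = -3$ ($O = \left(- \frac{1}{2}\right) 6 = -3$)
$J = -52$ ($J = \left(-8 + 21\right) \left(-4\right) = 13 \left(-4\right) = -52$)
$J \left(O - 2\right)^{2} = - 52 \left(-3 - 2\right)^{2} = - 52 \left(-5\right)^{2} = \left(-52\right) 25 = -1300$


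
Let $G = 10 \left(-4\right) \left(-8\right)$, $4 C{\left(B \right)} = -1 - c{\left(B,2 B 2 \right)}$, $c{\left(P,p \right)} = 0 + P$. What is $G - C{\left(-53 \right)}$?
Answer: $307$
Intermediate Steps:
$c{\left(P,p \right)} = P$
$C{\left(B \right)} = - \frac{1}{4} - \frac{B}{4}$ ($C{\left(B \right)} = \frac{-1 - B}{4} = - \frac{1}{4} - \frac{B}{4}$)
$G = 320$ ($G = \left(-40\right) \left(-8\right) = 320$)
$G - C{\left(-53 \right)} = 320 - \left(- \frac{1}{4} - - \frac{53}{4}\right) = 320 - \left(- \frac{1}{4} + \frac{53}{4}\right) = 320 - 13 = 307$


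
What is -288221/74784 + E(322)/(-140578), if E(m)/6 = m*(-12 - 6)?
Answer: -18958421677/5256492576 ≈ -3.6067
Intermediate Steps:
E(m) = -108*m (E(m) = 6*(m*(-12 - 6)) = 6*(m*(-18)) = 6*(-18*m) = -108*m)
-288221/74784 + E(322)/(-140578) = -288221/74784 - 108*322/(-140578) = -288221*1/74784 - 34776*(-1/140578) = -288221/74784 + 17388/70289 = -18958421677/5256492576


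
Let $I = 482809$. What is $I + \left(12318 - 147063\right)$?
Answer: $348064$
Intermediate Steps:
$I + \left(12318 - 147063\right) = 482809 + \left(12318 - 147063\right) = 482809 - 134745 = 348064$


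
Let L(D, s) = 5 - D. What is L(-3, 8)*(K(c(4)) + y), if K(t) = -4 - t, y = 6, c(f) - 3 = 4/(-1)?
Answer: 24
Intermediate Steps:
c(f) = -1 (c(f) = 3 + 4/(-1) = 3 + 4*(-1) = 3 - 4 = -1)
L(-3, 8)*(K(c(4)) + y) = (5 - 1*(-3))*((-4 - 1*(-1)) + 6) = (5 + 3)*((-4 + 1) + 6) = 8*(-3 + 6) = 8*3 = 24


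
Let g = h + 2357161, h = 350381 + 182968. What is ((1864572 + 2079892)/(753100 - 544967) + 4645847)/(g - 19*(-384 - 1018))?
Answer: 33343379935/20936371196 ≈ 1.5926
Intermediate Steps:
h = 533349
g = 2890510 (g = 533349 + 2357161 = 2890510)
((1864572 + 2079892)/(753100 - 544967) + 4645847)/(g - 19*(-384 - 1018)) = ((1864572 + 2079892)/(753100 - 544967) + 4645847)/(2890510 - 19*(-384 - 1018)) = (3944464/208133 + 4645847)/(2890510 - 19*(-1402)) = (3944464*(1/208133) + 4645847)/(2890510 + 26638) = (136016/7177 + 4645847)/2917148 = (33343379935/7177)*(1/2917148) = 33343379935/20936371196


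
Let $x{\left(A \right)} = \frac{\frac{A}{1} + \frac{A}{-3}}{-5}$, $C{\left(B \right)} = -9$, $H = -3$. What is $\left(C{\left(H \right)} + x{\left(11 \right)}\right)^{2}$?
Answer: $\frac{24649}{225} \approx 109.55$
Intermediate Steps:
$x{\left(A \right)} = - \frac{2 A}{15}$ ($x{\left(A \right)} = \left(A 1 + A \left(- \frac{1}{3}\right)\right) \left(- \frac{1}{5}\right) = \left(A - \frac{A}{3}\right) \left(- \frac{1}{5}\right) = \frac{2 A}{3} \left(- \frac{1}{5}\right) = - \frac{2 A}{15}$)
$\left(C{\left(H \right)} + x{\left(11 \right)}\right)^{2} = \left(-9 - \frac{22}{15}\right)^{2} = \left(- \frac{157}{15}\right)^{2} = \frac{24649}{225}$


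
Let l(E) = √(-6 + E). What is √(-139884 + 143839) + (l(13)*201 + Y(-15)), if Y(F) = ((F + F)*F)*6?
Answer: 2700 + √3955 + 201*√7 ≈ 3294.7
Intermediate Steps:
Y(F) = 12*F² (Y(F) = ((2*F)*F)*6 = (2*F²)*6 = 12*F²)
√(-139884 + 143839) + (l(13)*201 + Y(-15)) = √(-139884 + 143839) + (√(-6 + 13)*201 + 12*(-15)²) = √3955 + (√7*201 + 12*225) = √3955 + (201*√7 + 2700) = √3955 + (2700 + 201*√7) = 2700 + √3955 + 201*√7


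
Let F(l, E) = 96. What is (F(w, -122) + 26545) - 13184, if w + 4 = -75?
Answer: 13457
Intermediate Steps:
w = -79 (w = -4 - 75 = -79)
(F(w, -122) + 26545) - 13184 = (96 + 26545) - 13184 = 26641 - 13184 = 13457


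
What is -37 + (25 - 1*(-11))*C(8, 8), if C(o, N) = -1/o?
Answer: -83/2 ≈ -41.500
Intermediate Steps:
-37 + (25 - 1*(-11))*C(8, 8) = -37 + (25 - 1*(-11))*(-1/8) = -37 + (25 + 11)*(-1*⅛) = -37 + 36*(-⅛) = -37 - 9/2 = -83/2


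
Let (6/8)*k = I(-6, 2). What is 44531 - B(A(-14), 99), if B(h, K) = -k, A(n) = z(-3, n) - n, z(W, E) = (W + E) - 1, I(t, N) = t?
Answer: 44523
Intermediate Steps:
k = -8 (k = (4/3)*(-6) = -8)
z(W, E) = -1 + E + W (z(W, E) = (E + W) - 1 = -1 + E + W)
A(n) = -4 (A(n) = (-1 + n - 3) - n = (-4 + n) - n = -4)
B(h, K) = 8 (B(h, K) = -1*(-8) = 8)
44531 - B(A(-14), 99) = 44531 - 1*8 = 44531 - 8 = 44523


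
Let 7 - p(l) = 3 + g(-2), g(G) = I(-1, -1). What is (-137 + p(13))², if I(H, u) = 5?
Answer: 19044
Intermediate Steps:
g(G) = 5
p(l) = -1 (p(l) = 7 - (3 + 5) = 7 - 1*8 = 7 - 8 = -1)
(-137 + p(13))² = (-137 - 1)² = (-138)² = 19044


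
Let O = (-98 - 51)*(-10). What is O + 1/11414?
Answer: 17006861/11414 ≈ 1490.0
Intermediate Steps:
O = 1490 (O = -149*(-10) = 1490)
O + 1/11414 = 1490 + 1/11414 = 17006861/11414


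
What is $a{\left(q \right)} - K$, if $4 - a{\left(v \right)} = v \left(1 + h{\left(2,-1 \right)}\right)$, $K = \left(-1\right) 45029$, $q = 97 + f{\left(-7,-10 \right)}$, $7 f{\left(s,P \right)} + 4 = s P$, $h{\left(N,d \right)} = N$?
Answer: $\frac{312996}{7} \approx 44714.0$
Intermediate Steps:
$f{\left(s,P \right)} = - \frac{4}{7} + \frac{P s}{7}$ ($f{\left(s,P \right)} = - \frac{4}{7} + \frac{s P}{7} = - \frac{4}{7} + \frac{P s}{7}$)
$q = \frac{745}{7}$ ($q = 97 - \left(\frac{4}{7} + \frac{10}{7} \left(-7\right)\right) = 97 + \left(- \frac{4}{7} + 10\right) = 97 + \frac{66}{7} = \frac{745}{7} \approx 106.43$)
$K = -45029$
$a{\left(v \right)} = 4 - 3 v$ ($a{\left(v \right)} = 4 - v \left(1 + 2\right) = 4 - v 3 = 4 - 3 v$)
$a{\left(q \right)} - K = \left(4 - \frac{2235}{7}\right) - -45029 = \left(4 - \frac{2235}{7}\right) + 45029 = - \frac{2207}{7} + 45029 = \frac{312996}{7}$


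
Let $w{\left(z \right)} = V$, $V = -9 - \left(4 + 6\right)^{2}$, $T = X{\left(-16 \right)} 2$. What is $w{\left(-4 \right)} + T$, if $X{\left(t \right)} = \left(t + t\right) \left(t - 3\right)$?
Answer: $1107$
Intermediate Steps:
$X{\left(t \right)} = 2 t \left(-3 + t\right)$
$T = 1216$ ($T = 2 \left(-16\right) \left(-3 - 16\right) 2 = 2 \left(-16\right) \left(-19\right) 2 = 608 \cdot 2 = 1216$)
$V = -109$ ($V = -9 - 10^{2} = -9 - 100 = -109$)
$w{\left(z \right)} = -109$
$w{\left(-4 \right)} + T = -109 + 1216 = 1107$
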